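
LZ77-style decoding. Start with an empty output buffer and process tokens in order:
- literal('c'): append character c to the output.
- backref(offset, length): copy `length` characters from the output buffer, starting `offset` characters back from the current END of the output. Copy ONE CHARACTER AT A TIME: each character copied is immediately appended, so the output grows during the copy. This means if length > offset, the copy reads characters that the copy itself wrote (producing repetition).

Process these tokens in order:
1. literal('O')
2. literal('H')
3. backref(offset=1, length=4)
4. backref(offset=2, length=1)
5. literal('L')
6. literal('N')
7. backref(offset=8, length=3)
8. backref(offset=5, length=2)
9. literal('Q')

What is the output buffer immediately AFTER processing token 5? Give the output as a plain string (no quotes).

Answer: OHHHHHHL

Derivation:
Token 1: literal('O'). Output: "O"
Token 2: literal('H'). Output: "OH"
Token 3: backref(off=1, len=4) (overlapping!). Copied 'HHHH' from pos 1. Output: "OHHHHH"
Token 4: backref(off=2, len=1). Copied 'H' from pos 4. Output: "OHHHHHH"
Token 5: literal('L'). Output: "OHHHHHHL"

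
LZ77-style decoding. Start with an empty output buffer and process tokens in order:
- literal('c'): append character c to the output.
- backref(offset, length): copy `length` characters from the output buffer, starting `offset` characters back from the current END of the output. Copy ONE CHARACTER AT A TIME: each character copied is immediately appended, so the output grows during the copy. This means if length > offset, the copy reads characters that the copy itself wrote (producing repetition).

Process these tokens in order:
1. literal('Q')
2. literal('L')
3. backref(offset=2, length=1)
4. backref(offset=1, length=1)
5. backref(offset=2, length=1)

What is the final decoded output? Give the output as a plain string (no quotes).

Token 1: literal('Q'). Output: "Q"
Token 2: literal('L'). Output: "QL"
Token 3: backref(off=2, len=1). Copied 'Q' from pos 0. Output: "QLQ"
Token 4: backref(off=1, len=1). Copied 'Q' from pos 2. Output: "QLQQ"
Token 5: backref(off=2, len=1). Copied 'Q' from pos 2. Output: "QLQQQ"

Answer: QLQQQ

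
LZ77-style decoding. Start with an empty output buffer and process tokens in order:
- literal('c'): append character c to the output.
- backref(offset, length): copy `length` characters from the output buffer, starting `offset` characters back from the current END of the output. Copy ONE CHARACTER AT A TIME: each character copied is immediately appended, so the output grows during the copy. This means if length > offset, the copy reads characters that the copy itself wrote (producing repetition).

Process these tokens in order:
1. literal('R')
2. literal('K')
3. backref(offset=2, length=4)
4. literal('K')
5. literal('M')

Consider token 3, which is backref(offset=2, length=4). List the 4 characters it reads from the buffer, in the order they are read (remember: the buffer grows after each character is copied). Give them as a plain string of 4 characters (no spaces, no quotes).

Answer: RKRK

Derivation:
Token 1: literal('R'). Output: "R"
Token 2: literal('K'). Output: "RK"
Token 3: backref(off=2, len=4). Buffer before: "RK" (len 2)
  byte 1: read out[0]='R', append. Buffer now: "RKR"
  byte 2: read out[1]='K', append. Buffer now: "RKRK"
  byte 3: read out[2]='R', append. Buffer now: "RKRKR"
  byte 4: read out[3]='K', append. Buffer now: "RKRKRK"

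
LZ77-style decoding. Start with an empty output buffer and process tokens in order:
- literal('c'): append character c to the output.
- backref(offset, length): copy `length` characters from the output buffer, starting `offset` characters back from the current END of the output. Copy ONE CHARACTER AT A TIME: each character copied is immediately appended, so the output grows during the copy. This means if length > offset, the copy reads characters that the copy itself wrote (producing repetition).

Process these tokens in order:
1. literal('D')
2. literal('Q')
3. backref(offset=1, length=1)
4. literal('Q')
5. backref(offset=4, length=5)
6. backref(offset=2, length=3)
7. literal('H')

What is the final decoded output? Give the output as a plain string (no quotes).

Answer: DQQQDQQQDQDQH

Derivation:
Token 1: literal('D'). Output: "D"
Token 2: literal('Q'). Output: "DQ"
Token 3: backref(off=1, len=1). Copied 'Q' from pos 1. Output: "DQQ"
Token 4: literal('Q'). Output: "DQQQ"
Token 5: backref(off=4, len=5) (overlapping!). Copied 'DQQQD' from pos 0. Output: "DQQQDQQQD"
Token 6: backref(off=2, len=3) (overlapping!). Copied 'QDQ' from pos 7. Output: "DQQQDQQQDQDQ"
Token 7: literal('H'). Output: "DQQQDQQQDQDQH"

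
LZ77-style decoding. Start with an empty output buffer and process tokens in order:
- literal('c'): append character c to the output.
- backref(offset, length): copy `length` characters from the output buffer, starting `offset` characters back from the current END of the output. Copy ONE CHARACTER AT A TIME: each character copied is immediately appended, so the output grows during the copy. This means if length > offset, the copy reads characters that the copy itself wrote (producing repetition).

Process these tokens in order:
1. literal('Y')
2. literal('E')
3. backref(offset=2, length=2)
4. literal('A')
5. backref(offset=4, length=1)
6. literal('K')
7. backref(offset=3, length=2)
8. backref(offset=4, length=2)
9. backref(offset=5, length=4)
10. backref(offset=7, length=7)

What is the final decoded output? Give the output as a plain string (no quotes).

Answer: YEYEAEKAEEKKAEEEEKKAEE

Derivation:
Token 1: literal('Y'). Output: "Y"
Token 2: literal('E'). Output: "YE"
Token 3: backref(off=2, len=2). Copied 'YE' from pos 0. Output: "YEYE"
Token 4: literal('A'). Output: "YEYEA"
Token 5: backref(off=4, len=1). Copied 'E' from pos 1. Output: "YEYEAE"
Token 6: literal('K'). Output: "YEYEAEK"
Token 7: backref(off=3, len=2). Copied 'AE' from pos 4. Output: "YEYEAEKAE"
Token 8: backref(off=4, len=2). Copied 'EK' from pos 5. Output: "YEYEAEKAEEK"
Token 9: backref(off=5, len=4). Copied 'KAEE' from pos 6. Output: "YEYEAEKAEEKKAEE"
Token 10: backref(off=7, len=7). Copied 'EEKKAEE' from pos 8. Output: "YEYEAEKAEEKKAEEEEKKAEE"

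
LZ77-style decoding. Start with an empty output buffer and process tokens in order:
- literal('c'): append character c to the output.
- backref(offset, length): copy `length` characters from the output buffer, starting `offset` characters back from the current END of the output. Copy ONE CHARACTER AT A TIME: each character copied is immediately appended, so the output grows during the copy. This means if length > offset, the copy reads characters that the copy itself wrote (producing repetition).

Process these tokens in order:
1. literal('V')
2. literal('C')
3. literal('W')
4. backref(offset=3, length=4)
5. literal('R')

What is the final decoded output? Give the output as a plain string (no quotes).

Answer: VCWVCWVR

Derivation:
Token 1: literal('V'). Output: "V"
Token 2: literal('C'). Output: "VC"
Token 3: literal('W'). Output: "VCW"
Token 4: backref(off=3, len=4) (overlapping!). Copied 'VCWV' from pos 0. Output: "VCWVCWV"
Token 5: literal('R'). Output: "VCWVCWVR"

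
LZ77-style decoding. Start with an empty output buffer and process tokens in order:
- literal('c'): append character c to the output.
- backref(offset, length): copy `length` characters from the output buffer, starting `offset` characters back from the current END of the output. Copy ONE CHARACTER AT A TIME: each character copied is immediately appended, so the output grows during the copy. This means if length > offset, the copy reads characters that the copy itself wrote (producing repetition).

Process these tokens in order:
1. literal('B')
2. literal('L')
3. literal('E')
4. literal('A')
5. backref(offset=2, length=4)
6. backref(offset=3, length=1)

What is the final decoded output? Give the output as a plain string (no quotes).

Token 1: literal('B'). Output: "B"
Token 2: literal('L'). Output: "BL"
Token 3: literal('E'). Output: "BLE"
Token 4: literal('A'). Output: "BLEA"
Token 5: backref(off=2, len=4) (overlapping!). Copied 'EAEA' from pos 2. Output: "BLEAEAEA"
Token 6: backref(off=3, len=1). Copied 'A' from pos 5. Output: "BLEAEAEAA"

Answer: BLEAEAEAA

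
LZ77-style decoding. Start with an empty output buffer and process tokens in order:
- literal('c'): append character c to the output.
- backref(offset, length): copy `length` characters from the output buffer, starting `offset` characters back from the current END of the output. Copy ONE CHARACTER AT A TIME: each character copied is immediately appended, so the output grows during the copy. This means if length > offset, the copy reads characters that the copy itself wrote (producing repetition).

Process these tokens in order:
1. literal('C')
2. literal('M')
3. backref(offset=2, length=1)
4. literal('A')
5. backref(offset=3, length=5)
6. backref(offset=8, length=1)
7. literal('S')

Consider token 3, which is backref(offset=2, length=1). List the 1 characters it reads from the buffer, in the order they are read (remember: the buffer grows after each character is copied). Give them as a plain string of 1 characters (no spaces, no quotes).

Token 1: literal('C'). Output: "C"
Token 2: literal('M'). Output: "CM"
Token 3: backref(off=2, len=1). Buffer before: "CM" (len 2)
  byte 1: read out[0]='C', append. Buffer now: "CMC"

Answer: C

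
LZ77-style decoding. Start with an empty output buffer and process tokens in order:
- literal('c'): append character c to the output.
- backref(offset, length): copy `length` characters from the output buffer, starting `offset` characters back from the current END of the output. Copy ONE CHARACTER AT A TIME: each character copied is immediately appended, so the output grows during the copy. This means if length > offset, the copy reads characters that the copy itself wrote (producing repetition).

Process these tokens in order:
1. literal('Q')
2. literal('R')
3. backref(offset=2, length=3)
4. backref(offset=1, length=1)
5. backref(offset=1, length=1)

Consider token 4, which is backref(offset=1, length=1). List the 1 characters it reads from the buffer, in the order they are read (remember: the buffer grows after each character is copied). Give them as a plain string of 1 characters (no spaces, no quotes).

Answer: Q

Derivation:
Token 1: literal('Q'). Output: "Q"
Token 2: literal('R'). Output: "QR"
Token 3: backref(off=2, len=3) (overlapping!). Copied 'QRQ' from pos 0. Output: "QRQRQ"
Token 4: backref(off=1, len=1). Buffer before: "QRQRQ" (len 5)
  byte 1: read out[4]='Q', append. Buffer now: "QRQRQQ"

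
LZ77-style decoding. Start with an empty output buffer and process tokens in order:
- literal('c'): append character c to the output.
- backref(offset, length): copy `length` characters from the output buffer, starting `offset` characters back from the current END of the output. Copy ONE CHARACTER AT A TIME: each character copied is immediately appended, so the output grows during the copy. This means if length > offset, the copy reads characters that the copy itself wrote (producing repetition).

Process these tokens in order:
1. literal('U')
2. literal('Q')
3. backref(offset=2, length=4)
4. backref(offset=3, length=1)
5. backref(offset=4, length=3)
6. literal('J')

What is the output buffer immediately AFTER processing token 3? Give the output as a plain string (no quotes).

Answer: UQUQUQ

Derivation:
Token 1: literal('U'). Output: "U"
Token 2: literal('Q'). Output: "UQ"
Token 3: backref(off=2, len=4) (overlapping!). Copied 'UQUQ' from pos 0. Output: "UQUQUQ"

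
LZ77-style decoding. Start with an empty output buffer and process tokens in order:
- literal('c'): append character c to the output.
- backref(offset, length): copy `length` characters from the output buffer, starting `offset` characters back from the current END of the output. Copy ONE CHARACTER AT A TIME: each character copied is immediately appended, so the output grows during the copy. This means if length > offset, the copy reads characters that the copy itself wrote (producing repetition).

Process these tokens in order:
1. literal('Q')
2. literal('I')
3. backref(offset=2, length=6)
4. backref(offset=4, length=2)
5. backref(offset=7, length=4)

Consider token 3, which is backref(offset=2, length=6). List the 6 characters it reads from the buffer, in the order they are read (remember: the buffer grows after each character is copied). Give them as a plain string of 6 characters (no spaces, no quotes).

Answer: QIQIQI

Derivation:
Token 1: literal('Q'). Output: "Q"
Token 2: literal('I'). Output: "QI"
Token 3: backref(off=2, len=6). Buffer before: "QI" (len 2)
  byte 1: read out[0]='Q', append. Buffer now: "QIQ"
  byte 2: read out[1]='I', append. Buffer now: "QIQI"
  byte 3: read out[2]='Q', append. Buffer now: "QIQIQ"
  byte 4: read out[3]='I', append. Buffer now: "QIQIQI"
  byte 5: read out[4]='Q', append. Buffer now: "QIQIQIQ"
  byte 6: read out[5]='I', append. Buffer now: "QIQIQIQI"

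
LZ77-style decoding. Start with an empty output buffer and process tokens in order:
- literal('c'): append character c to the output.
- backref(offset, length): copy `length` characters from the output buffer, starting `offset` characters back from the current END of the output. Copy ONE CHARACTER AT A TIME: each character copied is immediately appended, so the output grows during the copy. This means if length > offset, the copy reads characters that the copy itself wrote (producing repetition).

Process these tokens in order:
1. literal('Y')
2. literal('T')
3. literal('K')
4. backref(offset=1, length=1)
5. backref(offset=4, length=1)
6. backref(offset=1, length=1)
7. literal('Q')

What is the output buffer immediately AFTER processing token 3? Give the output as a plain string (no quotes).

Token 1: literal('Y'). Output: "Y"
Token 2: literal('T'). Output: "YT"
Token 3: literal('K'). Output: "YTK"

Answer: YTK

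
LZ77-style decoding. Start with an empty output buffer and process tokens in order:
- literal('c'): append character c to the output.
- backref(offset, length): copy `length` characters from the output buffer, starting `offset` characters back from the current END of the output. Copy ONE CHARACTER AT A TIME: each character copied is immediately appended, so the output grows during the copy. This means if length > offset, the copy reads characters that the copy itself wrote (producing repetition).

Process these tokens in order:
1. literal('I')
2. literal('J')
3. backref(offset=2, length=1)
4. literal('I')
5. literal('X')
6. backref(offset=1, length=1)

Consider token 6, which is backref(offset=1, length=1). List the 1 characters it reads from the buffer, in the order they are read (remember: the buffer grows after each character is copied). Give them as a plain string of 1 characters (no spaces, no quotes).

Token 1: literal('I'). Output: "I"
Token 2: literal('J'). Output: "IJ"
Token 3: backref(off=2, len=1). Copied 'I' from pos 0. Output: "IJI"
Token 4: literal('I'). Output: "IJII"
Token 5: literal('X'). Output: "IJIIX"
Token 6: backref(off=1, len=1). Buffer before: "IJIIX" (len 5)
  byte 1: read out[4]='X', append. Buffer now: "IJIIXX"

Answer: X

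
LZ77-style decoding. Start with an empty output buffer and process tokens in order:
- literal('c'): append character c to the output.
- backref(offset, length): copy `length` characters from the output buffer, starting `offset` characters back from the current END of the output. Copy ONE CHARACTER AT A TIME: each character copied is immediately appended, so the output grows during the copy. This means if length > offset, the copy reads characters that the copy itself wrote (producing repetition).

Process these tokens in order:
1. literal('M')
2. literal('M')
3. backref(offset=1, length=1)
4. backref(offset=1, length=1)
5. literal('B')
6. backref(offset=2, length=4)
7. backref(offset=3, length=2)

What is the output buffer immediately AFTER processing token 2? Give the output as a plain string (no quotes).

Token 1: literal('M'). Output: "M"
Token 2: literal('M'). Output: "MM"

Answer: MM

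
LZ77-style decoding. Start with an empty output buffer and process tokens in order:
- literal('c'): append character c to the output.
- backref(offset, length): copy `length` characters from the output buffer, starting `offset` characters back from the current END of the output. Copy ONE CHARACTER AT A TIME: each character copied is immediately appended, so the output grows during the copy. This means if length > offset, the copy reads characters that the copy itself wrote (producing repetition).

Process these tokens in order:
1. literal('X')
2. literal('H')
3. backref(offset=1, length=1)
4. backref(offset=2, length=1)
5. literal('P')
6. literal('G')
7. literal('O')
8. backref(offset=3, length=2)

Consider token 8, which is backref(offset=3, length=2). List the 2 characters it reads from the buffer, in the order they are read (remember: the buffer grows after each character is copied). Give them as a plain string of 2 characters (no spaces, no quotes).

Answer: PG

Derivation:
Token 1: literal('X'). Output: "X"
Token 2: literal('H'). Output: "XH"
Token 3: backref(off=1, len=1). Copied 'H' from pos 1. Output: "XHH"
Token 4: backref(off=2, len=1). Copied 'H' from pos 1. Output: "XHHH"
Token 5: literal('P'). Output: "XHHHP"
Token 6: literal('G'). Output: "XHHHPG"
Token 7: literal('O'). Output: "XHHHPGO"
Token 8: backref(off=3, len=2). Buffer before: "XHHHPGO" (len 7)
  byte 1: read out[4]='P', append. Buffer now: "XHHHPGOP"
  byte 2: read out[5]='G', append. Buffer now: "XHHHPGOPG"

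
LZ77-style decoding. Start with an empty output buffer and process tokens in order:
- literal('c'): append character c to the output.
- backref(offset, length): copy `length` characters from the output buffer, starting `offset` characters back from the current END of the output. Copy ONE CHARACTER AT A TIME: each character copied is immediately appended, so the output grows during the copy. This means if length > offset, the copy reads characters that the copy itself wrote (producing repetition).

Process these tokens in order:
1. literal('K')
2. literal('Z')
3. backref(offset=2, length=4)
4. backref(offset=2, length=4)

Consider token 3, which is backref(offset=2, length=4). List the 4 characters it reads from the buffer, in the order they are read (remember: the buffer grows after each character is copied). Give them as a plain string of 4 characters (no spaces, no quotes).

Token 1: literal('K'). Output: "K"
Token 2: literal('Z'). Output: "KZ"
Token 3: backref(off=2, len=4). Buffer before: "KZ" (len 2)
  byte 1: read out[0]='K', append. Buffer now: "KZK"
  byte 2: read out[1]='Z', append. Buffer now: "KZKZ"
  byte 3: read out[2]='K', append. Buffer now: "KZKZK"
  byte 4: read out[3]='Z', append. Buffer now: "KZKZKZ"

Answer: KZKZ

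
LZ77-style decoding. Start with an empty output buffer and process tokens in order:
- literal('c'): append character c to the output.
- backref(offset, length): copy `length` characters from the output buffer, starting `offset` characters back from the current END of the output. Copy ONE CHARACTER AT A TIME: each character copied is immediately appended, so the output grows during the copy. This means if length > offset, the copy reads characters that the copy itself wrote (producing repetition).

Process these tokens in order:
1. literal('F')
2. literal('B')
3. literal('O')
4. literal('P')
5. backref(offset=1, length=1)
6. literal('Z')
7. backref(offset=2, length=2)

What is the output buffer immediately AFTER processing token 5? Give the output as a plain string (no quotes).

Answer: FBOPP

Derivation:
Token 1: literal('F'). Output: "F"
Token 2: literal('B'). Output: "FB"
Token 3: literal('O'). Output: "FBO"
Token 4: literal('P'). Output: "FBOP"
Token 5: backref(off=1, len=1). Copied 'P' from pos 3. Output: "FBOPP"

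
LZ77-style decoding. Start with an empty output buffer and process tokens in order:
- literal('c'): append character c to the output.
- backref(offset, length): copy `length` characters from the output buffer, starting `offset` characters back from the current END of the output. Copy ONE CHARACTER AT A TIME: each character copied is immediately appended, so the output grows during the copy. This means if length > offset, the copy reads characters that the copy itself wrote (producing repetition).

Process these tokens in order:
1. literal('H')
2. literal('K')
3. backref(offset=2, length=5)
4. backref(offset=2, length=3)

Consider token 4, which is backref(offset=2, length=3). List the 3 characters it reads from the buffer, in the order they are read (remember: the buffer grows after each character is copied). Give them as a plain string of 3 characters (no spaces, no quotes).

Answer: KHK

Derivation:
Token 1: literal('H'). Output: "H"
Token 2: literal('K'). Output: "HK"
Token 3: backref(off=2, len=5) (overlapping!). Copied 'HKHKH' from pos 0. Output: "HKHKHKH"
Token 4: backref(off=2, len=3). Buffer before: "HKHKHKH" (len 7)
  byte 1: read out[5]='K', append. Buffer now: "HKHKHKHK"
  byte 2: read out[6]='H', append. Buffer now: "HKHKHKHKH"
  byte 3: read out[7]='K', append. Buffer now: "HKHKHKHKHK"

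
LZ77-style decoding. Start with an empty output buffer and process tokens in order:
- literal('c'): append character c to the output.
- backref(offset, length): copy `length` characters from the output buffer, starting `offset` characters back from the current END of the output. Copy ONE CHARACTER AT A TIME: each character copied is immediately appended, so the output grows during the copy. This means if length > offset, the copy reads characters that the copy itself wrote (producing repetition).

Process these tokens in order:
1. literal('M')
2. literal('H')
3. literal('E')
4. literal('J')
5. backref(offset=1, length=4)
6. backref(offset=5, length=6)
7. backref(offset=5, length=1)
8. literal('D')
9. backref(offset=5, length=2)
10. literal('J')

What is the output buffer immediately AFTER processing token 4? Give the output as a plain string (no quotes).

Token 1: literal('M'). Output: "M"
Token 2: literal('H'). Output: "MH"
Token 3: literal('E'). Output: "MHE"
Token 4: literal('J'). Output: "MHEJ"

Answer: MHEJ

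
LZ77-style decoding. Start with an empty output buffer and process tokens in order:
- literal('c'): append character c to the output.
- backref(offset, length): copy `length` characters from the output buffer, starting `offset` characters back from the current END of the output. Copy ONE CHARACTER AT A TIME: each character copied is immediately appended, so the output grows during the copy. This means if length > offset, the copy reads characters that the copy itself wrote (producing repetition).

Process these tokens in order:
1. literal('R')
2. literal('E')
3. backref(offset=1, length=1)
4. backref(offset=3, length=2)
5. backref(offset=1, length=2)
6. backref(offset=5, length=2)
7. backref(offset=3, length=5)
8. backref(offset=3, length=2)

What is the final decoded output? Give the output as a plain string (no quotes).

Token 1: literal('R'). Output: "R"
Token 2: literal('E'). Output: "RE"
Token 3: backref(off=1, len=1). Copied 'E' from pos 1. Output: "REE"
Token 4: backref(off=3, len=2). Copied 'RE' from pos 0. Output: "REERE"
Token 5: backref(off=1, len=2) (overlapping!). Copied 'EE' from pos 4. Output: "REEREEE"
Token 6: backref(off=5, len=2). Copied 'ER' from pos 2. Output: "REEREEEER"
Token 7: backref(off=3, len=5) (overlapping!). Copied 'EEREE' from pos 6. Output: "REEREEEEREEREE"
Token 8: backref(off=3, len=2). Copied 'RE' from pos 11. Output: "REEREEEEREEREERE"

Answer: REEREEEEREEREERE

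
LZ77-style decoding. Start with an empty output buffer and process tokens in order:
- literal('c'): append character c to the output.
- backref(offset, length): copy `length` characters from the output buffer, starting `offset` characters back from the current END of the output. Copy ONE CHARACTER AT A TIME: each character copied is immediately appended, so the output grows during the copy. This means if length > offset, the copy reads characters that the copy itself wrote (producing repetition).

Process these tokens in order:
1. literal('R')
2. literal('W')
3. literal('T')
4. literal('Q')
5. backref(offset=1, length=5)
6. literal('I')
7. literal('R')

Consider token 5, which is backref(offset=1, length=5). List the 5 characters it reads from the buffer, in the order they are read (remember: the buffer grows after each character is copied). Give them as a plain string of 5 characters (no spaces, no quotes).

Answer: QQQQQ

Derivation:
Token 1: literal('R'). Output: "R"
Token 2: literal('W'). Output: "RW"
Token 3: literal('T'). Output: "RWT"
Token 4: literal('Q'). Output: "RWTQ"
Token 5: backref(off=1, len=5). Buffer before: "RWTQ" (len 4)
  byte 1: read out[3]='Q', append. Buffer now: "RWTQQ"
  byte 2: read out[4]='Q', append. Buffer now: "RWTQQQ"
  byte 3: read out[5]='Q', append. Buffer now: "RWTQQQQ"
  byte 4: read out[6]='Q', append. Buffer now: "RWTQQQQQ"
  byte 5: read out[7]='Q', append. Buffer now: "RWTQQQQQQ"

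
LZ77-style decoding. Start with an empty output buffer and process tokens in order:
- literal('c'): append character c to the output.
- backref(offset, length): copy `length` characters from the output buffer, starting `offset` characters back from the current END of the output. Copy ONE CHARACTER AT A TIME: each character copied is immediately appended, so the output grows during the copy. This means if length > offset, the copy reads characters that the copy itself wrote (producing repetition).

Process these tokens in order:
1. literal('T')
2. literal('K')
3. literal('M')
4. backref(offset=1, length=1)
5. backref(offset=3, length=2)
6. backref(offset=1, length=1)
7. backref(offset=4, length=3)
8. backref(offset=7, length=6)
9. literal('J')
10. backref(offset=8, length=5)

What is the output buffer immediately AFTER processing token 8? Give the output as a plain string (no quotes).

Answer: TKMMKMMMKMMKMMMK

Derivation:
Token 1: literal('T'). Output: "T"
Token 2: literal('K'). Output: "TK"
Token 3: literal('M'). Output: "TKM"
Token 4: backref(off=1, len=1). Copied 'M' from pos 2. Output: "TKMM"
Token 5: backref(off=3, len=2). Copied 'KM' from pos 1. Output: "TKMMKM"
Token 6: backref(off=1, len=1). Copied 'M' from pos 5. Output: "TKMMKMM"
Token 7: backref(off=4, len=3). Copied 'MKM' from pos 3. Output: "TKMMKMMMKM"
Token 8: backref(off=7, len=6). Copied 'MKMMMK' from pos 3. Output: "TKMMKMMMKMMKMMMK"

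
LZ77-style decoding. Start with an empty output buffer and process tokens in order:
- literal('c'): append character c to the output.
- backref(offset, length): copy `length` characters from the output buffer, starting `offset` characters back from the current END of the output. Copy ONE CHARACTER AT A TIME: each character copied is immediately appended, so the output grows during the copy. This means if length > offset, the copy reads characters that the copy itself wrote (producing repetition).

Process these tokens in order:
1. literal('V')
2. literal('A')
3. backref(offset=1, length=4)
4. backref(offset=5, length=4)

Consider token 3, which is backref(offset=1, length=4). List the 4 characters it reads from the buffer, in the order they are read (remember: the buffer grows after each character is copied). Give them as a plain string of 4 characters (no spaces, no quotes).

Token 1: literal('V'). Output: "V"
Token 2: literal('A'). Output: "VA"
Token 3: backref(off=1, len=4). Buffer before: "VA" (len 2)
  byte 1: read out[1]='A', append. Buffer now: "VAA"
  byte 2: read out[2]='A', append. Buffer now: "VAAA"
  byte 3: read out[3]='A', append. Buffer now: "VAAAA"
  byte 4: read out[4]='A', append. Buffer now: "VAAAAA"

Answer: AAAA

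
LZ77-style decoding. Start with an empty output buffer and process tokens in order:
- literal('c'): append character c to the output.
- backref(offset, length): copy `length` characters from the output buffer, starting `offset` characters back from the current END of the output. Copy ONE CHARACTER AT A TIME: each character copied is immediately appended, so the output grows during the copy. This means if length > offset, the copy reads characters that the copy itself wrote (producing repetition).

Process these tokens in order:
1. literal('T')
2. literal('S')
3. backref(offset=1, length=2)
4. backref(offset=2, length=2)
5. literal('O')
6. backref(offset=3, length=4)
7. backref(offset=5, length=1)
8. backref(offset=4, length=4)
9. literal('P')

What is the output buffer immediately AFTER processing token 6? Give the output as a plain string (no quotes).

Answer: TSSSSSOSSOS

Derivation:
Token 1: literal('T'). Output: "T"
Token 2: literal('S'). Output: "TS"
Token 3: backref(off=1, len=2) (overlapping!). Copied 'SS' from pos 1. Output: "TSSS"
Token 4: backref(off=2, len=2). Copied 'SS' from pos 2. Output: "TSSSSS"
Token 5: literal('O'). Output: "TSSSSSO"
Token 6: backref(off=3, len=4) (overlapping!). Copied 'SSOS' from pos 4. Output: "TSSSSSOSSOS"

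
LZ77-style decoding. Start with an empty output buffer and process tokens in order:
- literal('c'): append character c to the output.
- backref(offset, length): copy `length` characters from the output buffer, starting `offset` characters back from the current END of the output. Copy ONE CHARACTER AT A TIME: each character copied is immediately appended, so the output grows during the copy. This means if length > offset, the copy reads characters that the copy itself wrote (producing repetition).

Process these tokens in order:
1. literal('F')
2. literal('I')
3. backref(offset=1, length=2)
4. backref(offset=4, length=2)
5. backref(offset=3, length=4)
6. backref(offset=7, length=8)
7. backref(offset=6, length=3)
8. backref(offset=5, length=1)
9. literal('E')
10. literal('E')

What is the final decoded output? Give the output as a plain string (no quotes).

Token 1: literal('F'). Output: "F"
Token 2: literal('I'). Output: "FI"
Token 3: backref(off=1, len=2) (overlapping!). Copied 'II' from pos 1. Output: "FIII"
Token 4: backref(off=4, len=2). Copied 'FI' from pos 0. Output: "FIIIFI"
Token 5: backref(off=3, len=4) (overlapping!). Copied 'IFII' from pos 3. Output: "FIIIFIIFII"
Token 6: backref(off=7, len=8) (overlapping!). Copied 'IFIIFIII' from pos 3. Output: "FIIIFIIFIIIFIIFIII"
Token 7: backref(off=6, len=3). Copied 'IIF' from pos 12. Output: "FIIIFIIFIIIFIIFIIIIIF"
Token 8: backref(off=5, len=1). Copied 'I' from pos 16. Output: "FIIIFIIFIIIFIIFIIIIIFI"
Token 9: literal('E'). Output: "FIIIFIIFIIIFIIFIIIIIFIE"
Token 10: literal('E'). Output: "FIIIFIIFIIIFIIFIIIIIFIEE"

Answer: FIIIFIIFIIIFIIFIIIIIFIEE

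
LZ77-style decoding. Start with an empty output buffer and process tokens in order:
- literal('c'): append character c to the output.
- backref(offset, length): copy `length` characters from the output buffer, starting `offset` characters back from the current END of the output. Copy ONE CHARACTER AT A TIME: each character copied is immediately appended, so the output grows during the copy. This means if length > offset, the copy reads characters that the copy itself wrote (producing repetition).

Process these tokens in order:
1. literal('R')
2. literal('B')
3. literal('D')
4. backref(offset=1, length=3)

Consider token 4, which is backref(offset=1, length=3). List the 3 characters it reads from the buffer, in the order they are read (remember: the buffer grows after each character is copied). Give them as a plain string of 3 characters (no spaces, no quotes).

Token 1: literal('R'). Output: "R"
Token 2: literal('B'). Output: "RB"
Token 3: literal('D'). Output: "RBD"
Token 4: backref(off=1, len=3). Buffer before: "RBD" (len 3)
  byte 1: read out[2]='D', append. Buffer now: "RBDD"
  byte 2: read out[3]='D', append. Buffer now: "RBDDD"
  byte 3: read out[4]='D', append. Buffer now: "RBDDDD"

Answer: DDD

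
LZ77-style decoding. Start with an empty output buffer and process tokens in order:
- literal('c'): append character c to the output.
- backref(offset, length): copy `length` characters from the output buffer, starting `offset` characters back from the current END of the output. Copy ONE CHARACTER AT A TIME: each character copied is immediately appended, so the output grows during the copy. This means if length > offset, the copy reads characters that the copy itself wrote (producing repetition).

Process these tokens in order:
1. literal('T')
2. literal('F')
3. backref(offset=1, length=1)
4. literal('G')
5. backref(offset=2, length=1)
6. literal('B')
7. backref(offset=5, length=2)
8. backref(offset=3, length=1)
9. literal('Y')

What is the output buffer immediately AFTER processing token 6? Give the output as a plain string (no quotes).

Token 1: literal('T'). Output: "T"
Token 2: literal('F'). Output: "TF"
Token 3: backref(off=1, len=1). Copied 'F' from pos 1. Output: "TFF"
Token 4: literal('G'). Output: "TFFG"
Token 5: backref(off=2, len=1). Copied 'F' from pos 2. Output: "TFFGF"
Token 6: literal('B'). Output: "TFFGFB"

Answer: TFFGFB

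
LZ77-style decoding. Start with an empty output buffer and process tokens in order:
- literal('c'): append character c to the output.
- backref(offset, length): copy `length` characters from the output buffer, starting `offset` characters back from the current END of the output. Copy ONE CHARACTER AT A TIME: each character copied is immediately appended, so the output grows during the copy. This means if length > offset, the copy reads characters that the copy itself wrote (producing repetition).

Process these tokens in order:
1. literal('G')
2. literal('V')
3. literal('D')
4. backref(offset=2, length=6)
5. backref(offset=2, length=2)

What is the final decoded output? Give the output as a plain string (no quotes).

Token 1: literal('G'). Output: "G"
Token 2: literal('V'). Output: "GV"
Token 3: literal('D'). Output: "GVD"
Token 4: backref(off=2, len=6) (overlapping!). Copied 'VDVDVD' from pos 1. Output: "GVDVDVDVD"
Token 5: backref(off=2, len=2). Copied 'VD' from pos 7. Output: "GVDVDVDVDVD"

Answer: GVDVDVDVDVD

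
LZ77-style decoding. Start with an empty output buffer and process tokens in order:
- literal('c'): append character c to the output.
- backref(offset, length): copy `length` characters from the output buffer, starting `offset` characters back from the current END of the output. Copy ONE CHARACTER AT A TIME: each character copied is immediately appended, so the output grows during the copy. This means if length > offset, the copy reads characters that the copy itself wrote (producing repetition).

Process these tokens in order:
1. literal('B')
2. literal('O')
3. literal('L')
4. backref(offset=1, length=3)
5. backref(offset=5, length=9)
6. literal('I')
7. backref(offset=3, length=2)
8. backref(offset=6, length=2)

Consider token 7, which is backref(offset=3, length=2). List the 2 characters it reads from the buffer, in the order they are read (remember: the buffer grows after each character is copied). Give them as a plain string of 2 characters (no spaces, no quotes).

Token 1: literal('B'). Output: "B"
Token 2: literal('O'). Output: "BO"
Token 3: literal('L'). Output: "BOL"
Token 4: backref(off=1, len=3) (overlapping!). Copied 'LLL' from pos 2. Output: "BOLLLL"
Token 5: backref(off=5, len=9) (overlapping!). Copied 'OLLLLOLLL' from pos 1. Output: "BOLLLLOLLLLOLLL"
Token 6: literal('I'). Output: "BOLLLLOLLLLOLLLI"
Token 7: backref(off=3, len=2). Buffer before: "BOLLLLOLLLLOLLLI" (len 16)
  byte 1: read out[13]='L', append. Buffer now: "BOLLLLOLLLLOLLLIL"
  byte 2: read out[14]='L', append. Buffer now: "BOLLLLOLLLLOLLLILL"

Answer: LL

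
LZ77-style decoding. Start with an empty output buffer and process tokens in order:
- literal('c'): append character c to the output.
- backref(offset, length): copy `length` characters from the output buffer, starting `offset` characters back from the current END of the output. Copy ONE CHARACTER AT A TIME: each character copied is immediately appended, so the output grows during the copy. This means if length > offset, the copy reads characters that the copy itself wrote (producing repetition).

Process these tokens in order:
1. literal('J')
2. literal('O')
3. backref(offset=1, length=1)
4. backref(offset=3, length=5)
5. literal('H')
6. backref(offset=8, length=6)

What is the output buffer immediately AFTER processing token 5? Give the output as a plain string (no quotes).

Answer: JOOJOOJOH

Derivation:
Token 1: literal('J'). Output: "J"
Token 2: literal('O'). Output: "JO"
Token 3: backref(off=1, len=1). Copied 'O' from pos 1. Output: "JOO"
Token 4: backref(off=3, len=5) (overlapping!). Copied 'JOOJO' from pos 0. Output: "JOOJOOJO"
Token 5: literal('H'). Output: "JOOJOOJOH"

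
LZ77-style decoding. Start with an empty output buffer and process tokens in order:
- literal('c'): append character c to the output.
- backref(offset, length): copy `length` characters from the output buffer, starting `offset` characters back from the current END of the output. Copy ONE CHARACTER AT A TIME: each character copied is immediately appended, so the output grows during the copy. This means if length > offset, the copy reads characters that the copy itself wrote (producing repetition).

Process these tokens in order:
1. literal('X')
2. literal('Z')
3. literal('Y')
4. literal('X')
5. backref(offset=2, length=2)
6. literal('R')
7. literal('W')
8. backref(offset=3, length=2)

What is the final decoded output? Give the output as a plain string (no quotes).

Answer: XZYXYXRWXR

Derivation:
Token 1: literal('X'). Output: "X"
Token 2: literal('Z'). Output: "XZ"
Token 3: literal('Y'). Output: "XZY"
Token 4: literal('X'). Output: "XZYX"
Token 5: backref(off=2, len=2). Copied 'YX' from pos 2. Output: "XZYXYX"
Token 6: literal('R'). Output: "XZYXYXR"
Token 7: literal('W'). Output: "XZYXYXRW"
Token 8: backref(off=3, len=2). Copied 'XR' from pos 5. Output: "XZYXYXRWXR"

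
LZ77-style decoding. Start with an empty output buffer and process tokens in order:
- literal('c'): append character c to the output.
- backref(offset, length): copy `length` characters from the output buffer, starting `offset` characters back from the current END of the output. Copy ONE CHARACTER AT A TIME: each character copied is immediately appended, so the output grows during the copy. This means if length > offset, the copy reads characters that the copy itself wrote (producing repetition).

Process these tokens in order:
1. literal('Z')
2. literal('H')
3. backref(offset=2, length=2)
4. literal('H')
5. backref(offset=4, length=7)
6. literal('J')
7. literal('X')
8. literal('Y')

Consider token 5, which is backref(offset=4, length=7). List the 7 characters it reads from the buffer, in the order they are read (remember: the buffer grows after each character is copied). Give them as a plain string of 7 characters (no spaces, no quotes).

Answer: HZHHHZH

Derivation:
Token 1: literal('Z'). Output: "Z"
Token 2: literal('H'). Output: "ZH"
Token 3: backref(off=2, len=2). Copied 'ZH' from pos 0. Output: "ZHZH"
Token 4: literal('H'). Output: "ZHZHH"
Token 5: backref(off=4, len=7). Buffer before: "ZHZHH" (len 5)
  byte 1: read out[1]='H', append. Buffer now: "ZHZHHH"
  byte 2: read out[2]='Z', append. Buffer now: "ZHZHHHZ"
  byte 3: read out[3]='H', append. Buffer now: "ZHZHHHZH"
  byte 4: read out[4]='H', append. Buffer now: "ZHZHHHZHH"
  byte 5: read out[5]='H', append. Buffer now: "ZHZHHHZHHH"
  byte 6: read out[6]='Z', append. Buffer now: "ZHZHHHZHHHZ"
  byte 7: read out[7]='H', append. Buffer now: "ZHZHHHZHHHZH"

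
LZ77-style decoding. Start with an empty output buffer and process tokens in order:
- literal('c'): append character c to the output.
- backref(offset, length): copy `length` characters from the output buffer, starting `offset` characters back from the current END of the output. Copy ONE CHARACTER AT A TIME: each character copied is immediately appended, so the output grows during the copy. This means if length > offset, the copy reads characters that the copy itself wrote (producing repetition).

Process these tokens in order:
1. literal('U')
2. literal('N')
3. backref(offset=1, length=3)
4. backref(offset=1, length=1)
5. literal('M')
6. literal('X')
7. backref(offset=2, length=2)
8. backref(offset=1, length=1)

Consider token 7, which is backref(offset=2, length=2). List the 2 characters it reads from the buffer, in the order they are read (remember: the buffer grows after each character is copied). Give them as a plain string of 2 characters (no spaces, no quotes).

Token 1: literal('U'). Output: "U"
Token 2: literal('N'). Output: "UN"
Token 3: backref(off=1, len=3) (overlapping!). Copied 'NNN' from pos 1. Output: "UNNNN"
Token 4: backref(off=1, len=1). Copied 'N' from pos 4. Output: "UNNNNN"
Token 5: literal('M'). Output: "UNNNNNM"
Token 6: literal('X'). Output: "UNNNNNMX"
Token 7: backref(off=2, len=2). Buffer before: "UNNNNNMX" (len 8)
  byte 1: read out[6]='M', append. Buffer now: "UNNNNNMXM"
  byte 2: read out[7]='X', append. Buffer now: "UNNNNNMXMX"

Answer: MX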